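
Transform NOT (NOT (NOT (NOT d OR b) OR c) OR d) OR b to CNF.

(d OR c OR b) AND (NOT d OR b)

NOT (NOT (NOT (NOT d OR b) OR c) OR d) OR b
= (NOT NOT (NOT (NOT d OR b) OR c) AND NOT d) OR b   — De Morgan
= ((NOT (NOT d OR b) OR c) AND NOT d) OR b   — double negation
= (((NOT NOT d AND NOT b) OR c) AND NOT d) OR b   — De Morgan
= (((d AND NOT b) OR c) AND NOT d) OR b   — double negation
= (d OR c OR b) AND (NOT b OR c OR b) AND (NOT d OR b)   — distribute OR over AND
= (d OR c OR b) AND (NOT d OR b)   — simplify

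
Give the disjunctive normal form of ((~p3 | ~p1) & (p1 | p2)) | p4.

(~p3 & p1) | (~p3 & p2) | (~p1 & p2) | p4

((~p3 | ~p1) & (p1 | p2)) | p4
≡ (~p3 & p1) | (~p3 & p2) | (~p1 & p1) | (~p1 & p2) | p4   (distribute & over |)
≡ (~p3 & p1) | (~p3 & p2) | (~p1 & p2) | p4   (simplify)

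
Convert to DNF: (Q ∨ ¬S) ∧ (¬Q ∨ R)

(Q ∨ ¬S) ∧ (¬Q ∨ R)
≡ (Q ∧ ¬Q) ∨ (Q ∧ R) ∨ (¬S ∧ ¬Q) ∨ (¬S ∧ R)   [distribute ∧ over ∨]
≡ (Q ∧ R) ∨ (¬S ∧ ¬Q) ∨ (¬S ∧ R)   [simplify]

(Q ∧ R) ∨ (¬S ∧ ¬Q) ∨ (¬S ∧ R)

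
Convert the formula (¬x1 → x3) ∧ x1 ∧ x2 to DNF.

(¬x1 → x3) ∧ x1 ∧ x2
⇔ (¬¬x1 ∨ x3) ∧ x1 ∧ x2   — eliminate →
⇔ (x1 ∨ x3) ∧ x1 ∧ x2   — double negation
⇔ x1 ∧ x1 ∧ x2 ∨ x3 ∧ x1 ∧ x2   — distribute ∧ over ∨
⇔ x1 ∧ x2   — simplify

x1 ∧ x2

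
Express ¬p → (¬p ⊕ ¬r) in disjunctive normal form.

p ∨ (¬p ∧ r)

¬p → (¬p ⊕ ¬r)
≡ ¬¬p ∨ (¬p ⊕ ¬r)   (eliminate →)
≡ ¬¬p ∨ (¬p ∧ ¬¬r) ∨ (¬¬p ∧ ¬r)   (expand ⊕)
≡ p ∨ (¬p ∧ ¬¬r) ∨ (¬¬p ∧ ¬r)   (double negation)
≡ p ∨ (¬p ∧ r) ∨ (¬¬p ∧ ¬r)   (double negation)
≡ p ∨ (¬p ∧ r) ∨ (p ∧ ¬r)   (double negation)
≡ p ∨ (¬p ∧ r)   (simplify)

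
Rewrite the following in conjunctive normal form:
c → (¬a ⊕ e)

(¬c ∨ ¬a ∨ e) ∧ (¬c ∨ a ∨ ¬e)

c → (¬a ⊕ e)
⇔ ¬c ∨ (¬a ⊕ e)
⇔ ¬c ∨ ((¬a ∨ e) ∧ ¬(¬a ∧ e))
⇔ ¬c ∨ ((¬a ∨ e) ∧ (¬¬a ∨ ¬e))
⇔ ¬c ∨ ((¬a ∨ e) ∧ (a ∨ ¬e))
⇔ (¬c ∨ ¬a ∨ e) ∧ (¬c ∨ a ∨ ¬e)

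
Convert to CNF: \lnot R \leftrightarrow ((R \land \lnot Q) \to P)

(\lnot Q \lor \lnot R) \land (\lnot P \lor \lnot R)

\lnot R \leftrightarrow ((R \land \lnot Q) \to P)
≡ (\lnot R \to ((R \land \lnot Q) \to P)) \land (((R \land \lnot Q) \to P) \to \lnot R)   [eliminate \leftrightarrow]
≡ (\lnot \lnot R \lor ((R \land \lnot Q) \to P)) \land (((R \land \lnot Q) \to P) \to \lnot R)   [eliminate \to]
≡ (\lnot \lnot R \lor \lnot (R \land \lnot Q) \lor P) \land (((R \land \lnot Q) \to P) \to \lnot R)   [eliminate \to]
≡ (\lnot \lnot R \lor \lnot (R \land \lnot Q) \lor P) \land (\lnot ((R \land \lnot Q) \to P) \lor \lnot R)   [eliminate \to]
≡ (\lnot \lnot R \lor \lnot (R \land \lnot Q) \lor P) \land (\lnot (\lnot (R \land \lnot Q) \lor P) \lor \lnot R)   [eliminate \to]
≡ (R \lor \lnot (R \land \lnot Q) \lor P) \land (\lnot (\lnot (R \land \lnot Q) \lor P) \lor \lnot R)   [double negation]
≡ (R \lor \lnot R \lor \lnot \lnot Q \lor P) \land (\lnot (\lnot (R \land \lnot Q) \lor P) \lor \lnot R)   [De Morgan]
≡ (R \lor \lnot R \lor Q \lor P) \land (\lnot (\lnot (R \land \lnot Q) \lor P) \lor \lnot R)   [double negation]
≡ (R \lor \lnot R \lor Q \lor P) \land ((\lnot \lnot (R \land \lnot Q) \land \lnot P) \lor \lnot R)   [De Morgan]
≡ (R \lor \lnot R \lor Q \lor P) \land ((R \land \lnot Q \land \lnot P) \lor \lnot R)   [double negation]
≡ (R \lor \lnot R \lor Q \lor P) \land (R \lor \lnot R) \land (\lnot Q \lor \lnot R) \land (\lnot P \lor \lnot R)   [distribute \lor over \land]
≡ (\lnot Q \lor \lnot R) \land (\lnot P \lor \lnot R)   [simplify]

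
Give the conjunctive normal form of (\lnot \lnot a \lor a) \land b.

a \land b

(\lnot \lnot a \lor a) \land b
≡ (a \lor a) \land b   (double negation)
≡ a \land b   (simplify)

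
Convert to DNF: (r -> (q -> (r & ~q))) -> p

(r & q) | p

(r -> (q -> (r & ~q))) -> p
= ~(r -> (q -> (r & ~q))) | p   — eliminate ->
= ~(~r | (q -> (r & ~q))) | p   — eliminate ->
= ~(~r | ~q | (r & ~q)) | p   — eliminate ->
= (~~r & ~~q & ~(r & ~q)) | p   — De Morgan
= (r & ~~q & ~(r & ~q)) | p   — double negation
= (r & q & ~(r & ~q)) | p   — double negation
= (r & q & (~r | ~~q)) | p   — De Morgan
= (r & q & (~r | q)) | p   — double negation
= (r & q & ~r) | (r & q & q) | p   — distribute & over |
= (r & q) | p   — simplify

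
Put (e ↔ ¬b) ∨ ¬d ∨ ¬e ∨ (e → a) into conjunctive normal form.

¬e ∨ ¬b ∨ ¬d ∨ a

(e ↔ ¬b) ∨ ¬d ∨ ¬e ∨ (e → a)
≡ ((e → ¬b) ∧ (¬b → e)) ∨ ¬d ∨ ¬e ∨ (e → a)
≡ ((¬e ∨ ¬b) ∧ (¬b → e)) ∨ ¬d ∨ ¬e ∨ (e → a)
≡ ((¬e ∨ ¬b) ∧ (¬¬b ∨ e)) ∨ ¬d ∨ ¬e ∨ (e → a)
≡ ((¬e ∨ ¬b) ∧ (¬¬b ∨ e)) ∨ ¬d ∨ ¬e ∨ ¬e ∨ a
≡ ((¬e ∨ ¬b) ∧ (b ∨ e)) ∨ ¬d ∨ ¬e ∨ ¬e ∨ a
≡ (¬e ∨ ¬b ∨ ¬d ∨ ¬e ∨ ¬e ∨ a) ∧ (b ∨ e ∨ ¬d ∨ ¬e ∨ ¬e ∨ a)
≡ ¬e ∨ ¬b ∨ ¬d ∨ a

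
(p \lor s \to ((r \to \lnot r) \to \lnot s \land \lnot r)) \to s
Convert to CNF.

(p \lor s \to ((r \to \lnot r) \to \lnot s \land \lnot r)) \to s
⇔ \lnot (p \lor s \to ((r \to \lnot r) \to \lnot s \land \lnot r)) \lor s   [eliminate \to]
⇔ \lnot (\lnot (p \lor s) \lor ((r \to \lnot r) \to \lnot s \land \lnot r)) \lor s   [eliminate \to]
⇔ \lnot (\lnot (p \lor s) \lor \lnot (r \to \lnot r) \lor \lnot s \land \lnot r) \lor s   [eliminate \to]
⇔ \lnot (\lnot (p \lor s) \lor \lnot (\lnot r \lor \lnot r) \lor \lnot s \land \lnot r) \lor s   [eliminate \to]
⇔ \lnot \lnot (p \lor s) \land \lnot \lnot (\lnot r \lor \lnot r) \land \lnot (\lnot s \land \lnot r) \lor s   [De Morgan]
⇔ (p \lor s) \land \lnot \lnot (\lnot r \lor \lnot r) \land \lnot (\lnot s \land \lnot r) \lor s   [double negation]
⇔ (p \lor s) \land (\lnot r \lor \lnot r) \land \lnot (\lnot s \land \lnot r) \lor s   [double negation]
⇔ (p \lor s) \land (\lnot r \lor \lnot r) \land (\lnot \lnot s \lor \lnot \lnot r) \lor s   [De Morgan]
⇔ (p \lor s) \land (\lnot r \lor \lnot r) \land (s \lor \lnot \lnot r) \lor s   [double negation]
⇔ (p \lor s) \land (\lnot r \lor \lnot r) \land (s \lor r) \lor s   [double negation]
⇔ (p \lor s \lor s) \land (\lnot r \lor \lnot r \lor s) \land (s \lor r \lor s)   [distribute \lor over \land]
⇔ (p \lor s) \land (\lnot r \lor s) \land (s \lor r)   [simplify]

(p \lor s) \land (\lnot r \lor s) \land (s \lor r)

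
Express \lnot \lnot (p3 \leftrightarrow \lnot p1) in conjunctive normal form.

(\lnot p3 \lor \lnot p1) \land (p1 \lor p3)

\lnot \lnot (p3 \leftrightarrow \lnot p1)
≡ \lnot \lnot ((p3 \to \lnot p1) \land (\lnot p1 \to p3))
≡ \lnot \lnot ((\lnot p3 \lor \lnot p1) \land (\lnot p1 \to p3))
≡ \lnot \lnot ((\lnot p3 \lor \lnot p1) \land (\lnot \lnot p1 \lor p3))
≡ (\lnot p3 \lor \lnot p1) \land (\lnot \lnot p1 \lor p3)
≡ (\lnot p3 \lor \lnot p1) \land (p1 \lor p3)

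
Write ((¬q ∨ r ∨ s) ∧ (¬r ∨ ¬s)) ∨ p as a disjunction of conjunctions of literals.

((¬q ∨ r ∨ s) ∧ (¬r ∨ ¬s)) ∨ p
⇔ (¬q ∧ ¬r) ∨ (¬q ∧ ¬s) ∨ (r ∧ ¬r) ∨ (r ∧ ¬s) ∨ (s ∧ ¬r) ∨ (s ∧ ¬s) ∨ p   [distribute ∧ over ∨]
⇔ (¬q ∧ ¬r) ∨ (¬q ∧ ¬s) ∨ (r ∧ ¬s) ∨ (s ∧ ¬r) ∨ p   [simplify]

(¬q ∧ ¬r) ∨ (¬q ∧ ¬s) ∨ (r ∧ ¬s) ∨ (s ∧ ¬r) ∨ p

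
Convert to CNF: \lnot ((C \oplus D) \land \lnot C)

\lnot ((C \oplus D) \land \lnot C)
⇔ \lnot ((C \lor D) \land \lnot (C \land D) \land \lnot C)   [expand \oplus]
⇔ \lnot (C \lor D) \lor \lnot \lnot (C \land D) \lor \lnot \lnot C   [De Morgan]
⇔ (\lnot C \land \lnot D) \lor \lnot \lnot (C \land D) \lor \lnot \lnot C   [De Morgan]
⇔ (\lnot C \land \lnot D) \lor (C \land D) \lor \lnot \lnot C   [double negation]
⇔ (\lnot C \land \lnot D) \lor (C \land D) \lor C   [double negation]
⇔ (\lnot C \lor C \lor C) \land (\lnot C \lor D \lor C) \land (\lnot D \lor C \lor C) \land (\lnot D \lor D \lor C)   [distribute \lor over \land]
⇔ \lnot D \lor C   [simplify]

\lnot D \lor C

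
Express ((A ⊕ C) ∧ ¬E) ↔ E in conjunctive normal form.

((A ⊕ C) ∧ ¬E) ↔ E
≡ (((A ⊕ C) ∧ ¬E) → E) ∧ (E → ((A ⊕ C) ∧ ¬E))   [eliminate ↔]
≡ (¬((A ⊕ C) ∧ ¬E) ∨ E) ∧ (E → ((A ⊕ C) ∧ ¬E))   [eliminate →]
≡ (¬((A ∨ C) ∧ ¬(A ∧ C) ∧ ¬E) ∨ E) ∧ (E → ((A ⊕ C) ∧ ¬E))   [expand ⊕]
≡ (¬((A ∨ C) ∧ ¬(A ∧ C) ∧ ¬E) ∨ E) ∧ (¬E ∨ ((A ⊕ C) ∧ ¬E))   [eliminate →]
≡ (¬((A ∨ C) ∧ ¬(A ∧ C) ∧ ¬E) ∨ E) ∧ (¬E ∨ ((A ∨ C) ∧ ¬(A ∧ C) ∧ ¬E))   [expand ⊕]
≡ (¬(A ∨ C) ∨ ¬¬(A ∧ C) ∨ ¬¬E ∨ E) ∧ (¬E ∨ ((A ∨ C) ∧ ¬(A ∧ C) ∧ ¬E))   [De Morgan]
≡ ((¬A ∧ ¬C) ∨ ¬¬(A ∧ C) ∨ ¬¬E ∨ E) ∧ (¬E ∨ ((A ∨ C) ∧ ¬(A ∧ C) ∧ ¬E))   [De Morgan]
≡ ((¬A ∧ ¬C) ∨ (A ∧ C) ∨ ¬¬E ∨ E) ∧ (¬E ∨ ((A ∨ C) ∧ ¬(A ∧ C) ∧ ¬E))   [double negation]
≡ ((¬A ∧ ¬C) ∨ (A ∧ C) ∨ E ∨ E) ∧ (¬E ∨ ((A ∨ C) ∧ ¬(A ∧ C) ∧ ¬E))   [double negation]
≡ ((¬A ∧ ¬C) ∨ (A ∧ C) ∨ E ∨ E) ∧ (¬E ∨ ((A ∨ C) ∧ (¬A ∨ ¬C) ∧ ¬E))   [De Morgan]
≡ (¬A ∨ A ∨ E ∨ E) ∧ (¬A ∨ C ∨ E ∨ E) ∧ (¬C ∨ A ∨ E ∨ E) ∧ (¬C ∨ C ∨ E ∨ E) ∧ (¬E ∨ A ∨ C) ∧ (¬E ∨ ¬A ∨ ¬C) ∧ (¬E ∨ ¬E)   [distribute ∨ over ∧]
≡ (¬A ∨ C ∨ E) ∧ (¬C ∨ A ∨ E) ∧ ¬E   [simplify]

(¬A ∨ C ∨ E) ∧ (¬C ∨ A ∨ E) ∧ ¬E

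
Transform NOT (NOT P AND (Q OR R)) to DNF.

P OR (NOT Q AND NOT R)

NOT (NOT P AND (Q OR R))
= NOT NOT P OR NOT (Q OR R)   [De Morgan]
= P OR NOT (Q OR R)   [double negation]
= P OR (NOT Q AND NOT R)   [De Morgan]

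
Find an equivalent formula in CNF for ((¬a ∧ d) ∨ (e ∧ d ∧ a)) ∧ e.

d ∧ e

((¬a ∧ d) ∨ (e ∧ d ∧ a)) ∧ e
≡ (¬a ∨ e) ∧ (¬a ∨ d) ∧ (¬a ∨ a) ∧ (d ∨ e) ∧ (d ∨ d) ∧ (d ∨ a) ∧ e   — distribute ∨ over ∧
≡ d ∧ e   — simplify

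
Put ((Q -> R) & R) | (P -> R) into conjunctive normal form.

((Q -> R) & R) | (P -> R)
≡ ((~Q | R) & R) | (P -> R)   [eliminate ->]
≡ ((~Q | R) & R) | ~P | R   [eliminate ->]
≡ (~Q | R | ~P | R) & (R | ~P | R)   [distribute | over &]
≡ R | ~P   [simplify]

R | ~P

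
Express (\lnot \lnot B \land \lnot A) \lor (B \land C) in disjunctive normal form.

(B \land \lnot A) \lor (B \land C)

(\lnot \lnot B \land \lnot A) \lor (B \land C)
= (B \land \lnot A) \lor (B \land C)   — double negation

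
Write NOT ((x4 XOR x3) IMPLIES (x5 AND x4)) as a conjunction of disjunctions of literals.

(x4 OR x3) AND (NOT x4 OR NOT x3) AND (NOT x5 OR NOT x4)

NOT ((x4 XOR x3) IMPLIES (x5 AND x4))
= NOT (NOT (x4 XOR x3) OR (x5 AND x4))   [eliminate IMPLIES]
= NOT (NOT ((x4 OR x3) AND NOT (x4 AND x3)) OR (x5 AND x4))   [expand XOR]
= NOT NOT ((x4 OR x3) AND NOT (x4 AND x3)) AND NOT (x5 AND x4)   [De Morgan]
= (x4 OR x3) AND NOT (x4 AND x3) AND NOT (x5 AND x4)   [double negation]
= (x4 OR x3) AND (NOT x4 OR NOT x3) AND NOT (x5 AND x4)   [De Morgan]
= (x4 OR x3) AND (NOT x4 OR NOT x3) AND (NOT x5 OR NOT x4)   [De Morgan]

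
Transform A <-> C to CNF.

A <-> C
≡ (A -> C) & (C -> A)   [eliminate <->]
≡ (~A | C) & (C -> A)   [eliminate ->]
≡ (~A | C) & (~C | A)   [eliminate ->]

(~A | C) & (~C | A)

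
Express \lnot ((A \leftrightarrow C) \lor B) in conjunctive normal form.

\lnot ((A \leftrightarrow C) \lor B)
= \lnot (((A \to C) \land (C \to A)) \lor B)   [eliminate \leftrightarrow]
= \lnot (((\lnot A \lor C) \land (C \to A)) \lor B)   [eliminate \to]
= \lnot (((\lnot A \lor C) \land (\lnot C \lor A)) \lor B)   [eliminate \to]
= \lnot ((\lnot A \lor C) \land (\lnot C \lor A)) \land \lnot B   [De Morgan]
= (\lnot (\lnot A \lor C) \lor \lnot (\lnot C \lor A)) \land \lnot B   [De Morgan]
= ((\lnot \lnot A \land \lnot C) \lor \lnot (\lnot C \lor A)) \land \lnot B   [De Morgan]
= ((A \land \lnot C) \lor \lnot (\lnot C \lor A)) \land \lnot B   [double negation]
= ((A \land \lnot C) \lor (\lnot \lnot C \land \lnot A)) \land \lnot B   [De Morgan]
= ((A \land \lnot C) \lor (C \land \lnot A)) \land \lnot B   [double negation]
= (A \lor C) \land (A \lor \lnot A) \land (\lnot C \lor C) \land (\lnot C \lor \lnot A) \land \lnot B   [distribute \lor over \land]
= (A \lor C) \land (\lnot C \lor \lnot A) \land \lnot B   [simplify]

(A \lor C) \land (\lnot C \lor \lnot A) \land \lnot B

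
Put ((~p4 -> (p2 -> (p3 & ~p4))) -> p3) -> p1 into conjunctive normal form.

(p4 | ~p2 | p3 | p1) & (~p3 | p1)

((~p4 -> (p2 -> (p3 & ~p4))) -> p3) -> p1
≡ ~((~p4 -> (p2 -> (p3 & ~p4))) -> p3) | p1   — eliminate ->
≡ ~(~(~p4 -> (p2 -> (p3 & ~p4))) | p3) | p1   — eliminate ->
≡ ~(~(~~p4 | (p2 -> (p3 & ~p4))) | p3) | p1   — eliminate ->
≡ ~(~(~~p4 | ~p2 | (p3 & ~p4)) | p3) | p1   — eliminate ->
≡ (~~(~~p4 | ~p2 | (p3 & ~p4)) & ~p3) | p1   — De Morgan
≡ ((~~p4 | ~p2 | (p3 & ~p4)) & ~p3) | p1   — double negation
≡ ((p4 | ~p2 | (p3 & ~p4)) & ~p3) | p1   — double negation
≡ (p4 | ~p2 | p3 | p1) & (p4 | ~p2 | ~p4 | p1) & (~p3 | p1)   — distribute | over &
≡ (p4 | ~p2 | p3 | p1) & (~p3 | p1)   — simplify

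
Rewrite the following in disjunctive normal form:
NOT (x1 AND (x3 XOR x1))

NOT x1 OR (x1 AND x3)

NOT (x1 AND (x3 XOR x1))
⇔ NOT (x1 AND ((x3 AND NOT x1) OR (NOT x3 AND x1)))   [expand XOR]
⇔ NOT x1 OR NOT ((x3 AND NOT x1) OR (NOT x3 AND x1))   [De Morgan]
⇔ NOT x1 OR (NOT (x3 AND NOT x1) AND NOT (NOT x3 AND x1))   [De Morgan]
⇔ NOT x1 OR ((NOT x3 OR NOT NOT x1) AND NOT (NOT x3 AND x1))   [De Morgan]
⇔ NOT x1 OR ((NOT x3 OR x1) AND NOT (NOT x3 AND x1))   [double negation]
⇔ NOT x1 OR ((NOT x3 OR x1) AND (NOT NOT x3 OR NOT x1))   [De Morgan]
⇔ NOT x1 OR ((NOT x3 OR x1) AND (x3 OR NOT x1))   [double negation]
⇔ NOT x1 OR (NOT x3 AND x3) OR (NOT x3 AND NOT x1) OR (x1 AND x3) OR (x1 AND NOT x1)   [distribute AND over OR]
⇔ NOT x1 OR (x1 AND x3)   [simplify]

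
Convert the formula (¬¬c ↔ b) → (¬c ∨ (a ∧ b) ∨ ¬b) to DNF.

¬c ∨ (a ∧ b) ∨ ¬b

(¬¬c ↔ b) → (¬c ∨ (a ∧ b) ∨ ¬b)
⇔ ¬(¬¬c ↔ b) ∨ ¬c ∨ (a ∧ b) ∨ ¬b   (eliminate →)
⇔ ¬((¬¬c → b) ∧ (b → ¬¬c)) ∨ ¬c ∨ (a ∧ b) ∨ ¬b   (eliminate ↔)
⇔ ¬((¬¬¬c ∨ b) ∧ (b → ¬¬c)) ∨ ¬c ∨ (a ∧ b) ∨ ¬b   (eliminate →)
⇔ ¬((¬¬¬c ∨ b) ∧ (¬b ∨ ¬¬c)) ∨ ¬c ∨ (a ∧ b) ∨ ¬b   (eliminate →)
⇔ ¬(¬¬¬c ∨ b) ∨ ¬(¬b ∨ ¬¬c) ∨ ¬c ∨ (a ∧ b) ∨ ¬b   (De Morgan)
⇔ (¬¬¬¬c ∧ ¬b) ∨ ¬(¬b ∨ ¬¬c) ∨ ¬c ∨ (a ∧ b) ∨ ¬b   (De Morgan)
⇔ (¬¬c ∧ ¬b) ∨ ¬(¬b ∨ ¬¬c) ∨ ¬c ∨ (a ∧ b) ∨ ¬b   (double negation)
⇔ (c ∧ ¬b) ∨ ¬(¬b ∨ ¬¬c) ∨ ¬c ∨ (a ∧ b) ∨ ¬b   (double negation)
⇔ (c ∧ ¬b) ∨ (¬¬b ∧ ¬¬¬c) ∨ ¬c ∨ (a ∧ b) ∨ ¬b   (De Morgan)
⇔ (c ∧ ¬b) ∨ (b ∧ ¬¬¬c) ∨ ¬c ∨ (a ∧ b) ∨ ¬b   (double negation)
⇔ (c ∧ ¬b) ∨ (b ∧ ¬c) ∨ ¬c ∨ (a ∧ b) ∨ ¬b   (double negation)
⇔ ¬c ∨ (a ∧ b) ∨ ¬b   (simplify)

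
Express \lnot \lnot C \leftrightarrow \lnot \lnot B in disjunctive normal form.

\lnot \lnot C \leftrightarrow \lnot \lnot B
≡ (\lnot \lnot C \to \lnot \lnot B) \land (\lnot \lnot B \to \lnot \lnot C)   (eliminate \leftrightarrow)
≡ (\lnot \lnot \lnot C \lor \lnot \lnot B) \land (\lnot \lnot B \to \lnot \lnot C)   (eliminate \to)
≡ (\lnot \lnot \lnot C \lor \lnot \lnot B) \land (\lnot \lnot \lnot B \lor \lnot \lnot C)   (eliminate \to)
≡ (\lnot C \lor \lnot \lnot B) \land (\lnot \lnot \lnot B \lor \lnot \lnot C)   (double negation)
≡ (\lnot C \lor B) \land (\lnot \lnot \lnot B \lor \lnot \lnot C)   (double negation)
≡ (\lnot C \lor B) \land (\lnot B \lor \lnot \lnot C)   (double negation)
≡ (\lnot C \lor B) \land (\lnot B \lor C)   (double negation)
≡ (\lnot C \land \lnot B) \lor (\lnot C \land C) \lor (B \land \lnot B) \lor (B \land C)   (distribute \land over \lor)
≡ (\lnot C \land \lnot B) \lor (B \land C)   (simplify)

(\lnot C \land \lnot B) \lor (B \land C)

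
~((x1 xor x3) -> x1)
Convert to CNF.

~((x1 xor x3) -> x1)
≡ ~(~(x1 xor x3) | x1)   (eliminate ->)
≡ ~(~((x1 | x3) & ~(x1 & x3)) | x1)   (expand xor)
≡ ~~((x1 | x3) & ~(x1 & x3)) & ~x1   (De Morgan)
≡ (x1 | x3) & ~(x1 & x3) & ~x1   (double negation)
≡ (x1 | x3) & (~x1 | ~x3) & ~x1   (De Morgan)
≡ (x1 | x3) & ~x1   (simplify)

(x1 | x3) & ~x1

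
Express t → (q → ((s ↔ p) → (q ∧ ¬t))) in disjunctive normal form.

t → (q → ((s ↔ p) → (q ∧ ¬t)))
≡ ¬t ∨ (q → ((s ↔ p) → (q ∧ ¬t)))   — eliminate →
≡ ¬t ∨ ¬q ∨ ((s ↔ p) → (q ∧ ¬t))   — eliminate →
≡ ¬t ∨ ¬q ∨ ¬(s ↔ p) ∨ (q ∧ ¬t)   — eliminate →
≡ ¬t ∨ ¬q ∨ ¬((s → p) ∧ (p → s)) ∨ (q ∧ ¬t)   — eliminate ↔
≡ ¬t ∨ ¬q ∨ ¬((¬s ∨ p) ∧ (p → s)) ∨ (q ∧ ¬t)   — eliminate →
≡ ¬t ∨ ¬q ∨ ¬((¬s ∨ p) ∧ (¬p ∨ s)) ∨ (q ∧ ¬t)   — eliminate →
≡ ¬t ∨ ¬q ∨ ¬(¬s ∨ p) ∨ ¬(¬p ∨ s) ∨ (q ∧ ¬t)   — De Morgan
≡ ¬t ∨ ¬q ∨ (¬¬s ∧ ¬p) ∨ ¬(¬p ∨ s) ∨ (q ∧ ¬t)   — De Morgan
≡ ¬t ∨ ¬q ∨ (s ∧ ¬p) ∨ ¬(¬p ∨ s) ∨ (q ∧ ¬t)   — double negation
≡ ¬t ∨ ¬q ∨ (s ∧ ¬p) ∨ (¬¬p ∧ ¬s) ∨ (q ∧ ¬t)   — De Morgan
≡ ¬t ∨ ¬q ∨ (s ∧ ¬p) ∨ (p ∧ ¬s) ∨ (q ∧ ¬t)   — double negation
≡ ¬t ∨ ¬q ∨ (s ∧ ¬p) ∨ (p ∧ ¬s)   — simplify

¬t ∨ ¬q ∨ (s ∧ ¬p) ∨ (p ∧ ¬s)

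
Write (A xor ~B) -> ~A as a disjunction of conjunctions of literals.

(A xor ~B) -> ~A
= ~(A xor ~B) | ~A   [eliminate ->]
= ~((A & ~~B) | (~A & ~B)) | ~A   [expand xor]
= (~(A & ~~B) & ~(~A & ~B)) | ~A   [De Morgan]
= ((~A | ~~~B) & ~(~A & ~B)) | ~A   [De Morgan]
= ((~A | ~B) & ~(~A & ~B)) | ~A   [double negation]
= ((~A | ~B) & (~~A | ~~B)) | ~A   [De Morgan]
= ((~A | ~B) & (A | ~~B)) | ~A   [double negation]
= ((~A | ~B) & (A | B)) | ~A   [double negation]
= (~A & A) | (~A & B) | (~B & A) | (~B & B) | ~A   [distribute & over |]
= (~B & A) | ~A   [simplify]

(~B & A) | ~A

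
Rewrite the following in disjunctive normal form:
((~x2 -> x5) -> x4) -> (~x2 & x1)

((~x2 -> x5) -> x4) -> (~x2 & x1)
⇔ ~((~x2 -> x5) -> x4) | (~x2 & x1)   [eliminate ->]
⇔ ~(~(~x2 -> x5) | x4) | (~x2 & x1)   [eliminate ->]
⇔ ~(~(~~x2 | x5) | x4) | (~x2 & x1)   [eliminate ->]
⇔ (~~(~~x2 | x5) & ~x4) | (~x2 & x1)   [De Morgan]
⇔ ((~~x2 | x5) & ~x4) | (~x2 & x1)   [double negation]
⇔ ((x2 | x5) & ~x4) | (~x2 & x1)   [double negation]
⇔ (x2 & ~x4) | (x5 & ~x4) | (~x2 & x1)   [distribute & over |]

(x2 & ~x4) | (x5 & ~x4) | (~x2 & x1)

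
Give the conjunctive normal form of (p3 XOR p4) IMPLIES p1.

(NOT p3 OR p4 OR p1) AND (NOT p4 OR p3 OR p1)

(p3 XOR p4) IMPLIES p1
⇔ NOT (p3 XOR p4) OR p1   [eliminate IMPLIES]
⇔ NOT ((p3 OR p4) AND NOT (p3 AND p4)) OR p1   [expand XOR]
⇔ NOT (p3 OR p4) OR NOT NOT (p3 AND p4) OR p1   [De Morgan]
⇔ (NOT p3 AND NOT p4) OR NOT NOT (p3 AND p4) OR p1   [De Morgan]
⇔ (NOT p3 AND NOT p4) OR (p3 AND p4) OR p1   [double negation]
⇔ (NOT p3 OR p3 OR p1) AND (NOT p3 OR p4 OR p1) AND (NOT p4 OR p3 OR p1) AND (NOT p4 OR p4 OR p1)   [distribute OR over AND]
⇔ (NOT p3 OR p4 OR p1) AND (NOT p4 OR p3 OR p1)   [simplify]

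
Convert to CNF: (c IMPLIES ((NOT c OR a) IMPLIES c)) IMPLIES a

(c IMPLIES ((NOT c OR a) IMPLIES c)) IMPLIES a
≡ NOT (c IMPLIES ((NOT c OR a) IMPLIES c)) OR a
≡ NOT (NOT c OR ((NOT c OR a) IMPLIES c)) OR a
≡ NOT (NOT c OR NOT (NOT c OR a) OR c) OR a
≡ (NOT NOT c AND NOT NOT (NOT c OR a) AND NOT c) OR a
≡ (c AND NOT NOT (NOT c OR a) AND NOT c) OR a
≡ (c AND (NOT c OR a) AND NOT c) OR a
≡ (c OR a) AND (NOT c OR a OR a) AND (NOT c OR a)
≡ (c OR a) AND (NOT c OR a)

(c OR a) AND (NOT c OR a)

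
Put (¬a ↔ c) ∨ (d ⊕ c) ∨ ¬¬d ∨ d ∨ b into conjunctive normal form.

(¬a ↔ c) ∨ (d ⊕ c) ∨ ¬¬d ∨ d ∨ b
≡ ((¬a → c) ∧ (c → ¬a)) ∨ (d ⊕ c) ∨ ¬¬d ∨ d ∨ b   [eliminate ↔]
≡ ((¬¬a ∨ c) ∧ (c → ¬a)) ∨ (d ⊕ c) ∨ ¬¬d ∨ d ∨ b   [eliminate →]
≡ ((¬¬a ∨ c) ∧ (¬c ∨ ¬a)) ∨ (d ⊕ c) ∨ ¬¬d ∨ d ∨ b   [eliminate →]
≡ ((¬¬a ∨ c) ∧ (¬c ∨ ¬a)) ∨ ((d ∨ c) ∧ ¬(d ∧ c)) ∨ ¬¬d ∨ d ∨ b   [expand ⊕]
≡ ((a ∨ c) ∧ (¬c ∨ ¬a)) ∨ ((d ∨ c) ∧ ¬(d ∧ c)) ∨ ¬¬d ∨ d ∨ b   [double negation]
≡ ((a ∨ c) ∧ (¬c ∨ ¬a)) ∨ ((d ∨ c) ∧ (¬d ∨ ¬c)) ∨ ¬¬d ∨ d ∨ b   [De Morgan]
≡ ((a ∨ c) ∧ (¬c ∨ ¬a)) ∨ ((d ∨ c) ∧ (¬d ∨ ¬c)) ∨ d ∨ d ∨ b   [double negation]
≡ (a ∨ c ∨ d ∨ c ∨ d ∨ d ∨ b) ∧ (a ∨ c ∨ ¬d ∨ ¬c ∨ d ∨ d ∨ b) ∧ (¬c ∨ ¬a ∨ d ∨ c ∨ d ∨ d ∨ b) ∧ (¬c ∨ ¬a ∨ ¬d ∨ ¬c ∨ d ∨ d ∨ b)   [distribute ∨ over ∧]
≡ a ∨ c ∨ d ∨ b   [simplify]

a ∨ c ∨ d ∨ b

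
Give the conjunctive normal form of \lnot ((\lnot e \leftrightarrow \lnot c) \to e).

\lnot ((\lnot e \leftrightarrow \lnot c) \to e)
⇔ \lnot (\lnot (\lnot e \leftrightarrow \lnot c) \lor e)
⇔ \lnot (\lnot ((\lnot e \to \lnot c) \land (\lnot c \to \lnot e)) \lor e)
⇔ \lnot (\lnot ((\lnot \lnot e \lor \lnot c) \land (\lnot c \to \lnot e)) \lor e)
⇔ \lnot (\lnot ((\lnot \lnot e \lor \lnot c) \land (\lnot \lnot c \lor \lnot e)) \lor e)
⇔ \lnot \lnot ((\lnot \lnot e \lor \lnot c) \land (\lnot \lnot c \lor \lnot e)) \land \lnot e
⇔ (\lnot \lnot e \lor \lnot c) \land (\lnot \lnot c \lor \lnot e) \land \lnot e
⇔ (e \lor \lnot c) \land (\lnot \lnot c \lor \lnot e) \land \lnot e
⇔ (e \lor \lnot c) \land (c \lor \lnot e) \land \lnot e
⇔ (e \lor \lnot c) \land \lnot e

(e \lor \lnot c) \land \lnot e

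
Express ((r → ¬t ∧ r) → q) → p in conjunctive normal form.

(¬r ∨ ¬t ∨ p) ∧ (¬q ∨ p)

((r → ¬t ∧ r) → q) → p
≡ ¬((r → ¬t ∧ r) → q) ∨ p   [eliminate →]
≡ ¬(¬(r → ¬t ∧ r) ∨ q) ∨ p   [eliminate →]
≡ ¬(¬(¬r ∨ ¬t ∧ r) ∨ q) ∨ p   [eliminate →]
≡ ¬¬(¬r ∨ ¬t ∧ r) ∧ ¬q ∨ p   [De Morgan]
≡ (¬r ∨ ¬t ∧ r) ∧ ¬q ∨ p   [double negation]
≡ (¬r ∨ ¬t ∨ p) ∧ (¬r ∨ r ∨ p) ∧ (¬q ∨ p)   [distribute ∨ over ∧]
≡ (¬r ∨ ¬t ∨ p) ∧ (¬q ∨ p)   [simplify]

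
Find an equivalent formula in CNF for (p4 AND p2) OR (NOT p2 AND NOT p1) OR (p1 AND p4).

(p4 AND p2) OR (NOT p2 AND NOT p1) OR (p1 AND p4)
= (p4 OR NOT p2 OR p1) AND (p4 OR NOT p2 OR p4) AND (p4 OR NOT p1 OR p1) AND (p4 OR NOT p1 OR p4) AND (p2 OR NOT p2 OR p1) AND (p2 OR NOT p2 OR p4) AND (p2 OR NOT p1 OR p1) AND (p2 OR NOT p1 OR p4)   [distribute OR over AND]
= (p4 OR NOT p2) AND (p4 OR NOT p1)   [simplify]

(p4 OR NOT p2) AND (p4 OR NOT p1)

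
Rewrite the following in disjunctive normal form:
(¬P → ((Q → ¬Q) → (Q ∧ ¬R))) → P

(¬P ∧ ¬Q) ∨ P

(¬P → ((Q → ¬Q) → (Q ∧ ¬R))) → P
≡ ¬(¬P → ((Q → ¬Q) → (Q ∧ ¬R))) ∨ P   [eliminate →]
≡ ¬(¬¬P ∨ ((Q → ¬Q) → (Q ∧ ¬R))) ∨ P   [eliminate →]
≡ ¬(¬¬P ∨ ¬(Q → ¬Q) ∨ (Q ∧ ¬R)) ∨ P   [eliminate →]
≡ ¬(¬¬P ∨ ¬(¬Q ∨ ¬Q) ∨ (Q ∧ ¬R)) ∨ P   [eliminate →]
≡ (¬¬¬P ∧ ¬¬(¬Q ∨ ¬Q) ∧ ¬(Q ∧ ¬R)) ∨ P   [De Morgan]
≡ (¬P ∧ ¬¬(¬Q ∨ ¬Q) ∧ ¬(Q ∧ ¬R)) ∨ P   [double negation]
≡ (¬P ∧ (¬Q ∨ ¬Q) ∧ ¬(Q ∧ ¬R)) ∨ P   [double negation]
≡ (¬P ∧ (¬Q ∨ ¬Q) ∧ (¬Q ∨ ¬¬R)) ∨ P   [De Morgan]
≡ (¬P ∧ (¬Q ∨ ¬Q) ∧ (¬Q ∨ R)) ∨ P   [double negation]
≡ (¬P ∧ ¬Q ∧ ¬Q) ∨ (¬P ∧ ¬Q ∧ R) ∨ (¬P ∧ ¬Q ∧ ¬Q) ∨ (¬P ∧ ¬Q ∧ R) ∨ P   [distribute ∧ over ∨]
≡ (¬P ∧ ¬Q) ∨ P   [simplify]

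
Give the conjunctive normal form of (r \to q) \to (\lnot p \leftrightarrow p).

(r \to q) \to (\lnot p \leftrightarrow p)
≡ \lnot (r \to q) \lor (\lnot p \leftrightarrow p)   [eliminate \to]
≡ \lnot (\lnot r \lor q) \lor (\lnot p \leftrightarrow p)   [eliminate \to]
≡ \lnot (\lnot r \lor q) \lor ((\lnot p \to p) \land (p \to \lnot p))   [eliminate \leftrightarrow]
≡ \lnot (\lnot r \lor q) \lor ((\lnot \lnot p \lor p) \land (p \to \lnot p))   [eliminate \to]
≡ \lnot (\lnot r \lor q) \lor ((\lnot \lnot p \lor p) \land (\lnot p \lor \lnot p))   [eliminate \to]
≡ (\lnot \lnot r \land \lnot q) \lor ((\lnot \lnot p \lor p) \land (\lnot p \lor \lnot p))   [De Morgan]
≡ (r \land \lnot q) \lor ((\lnot \lnot p \lor p) \land (\lnot p \lor \lnot p))   [double negation]
≡ (r \land \lnot q) \lor ((p \lor p) \land (\lnot p \lor \lnot p))   [double negation]
≡ (r \lor p \lor p) \land (r \lor \lnot p \lor \lnot p) \land (\lnot q \lor p \lor p) \land (\lnot q \lor \lnot p \lor \lnot p)   [distribute \lor over \land]
≡ (r \lor p) \land (r \lor \lnot p) \land (\lnot q \lor p) \land (\lnot q \lor \lnot p)   [simplify]

(r \lor p) \land (r \lor \lnot p) \land (\lnot q \lor p) \land (\lnot q \lor \lnot p)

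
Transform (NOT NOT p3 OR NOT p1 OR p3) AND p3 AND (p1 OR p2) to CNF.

(NOT NOT p3 OR NOT p1 OR p3) AND p3 AND (p1 OR p2)
≡ (p3 OR NOT p1 OR p3) AND p3 AND (p1 OR p2)   [double negation]
≡ p3 AND (p1 OR p2)   [simplify]

p3 AND (p1 OR p2)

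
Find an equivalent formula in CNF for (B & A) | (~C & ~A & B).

B & (A | ~C)

(B & A) | (~C & ~A & B)
≡ (B | ~C) & (B | ~A) & (B | B) & (A | ~C) & (A | ~A) & (A | B)   (distribute | over &)
≡ B & (A | ~C)   (simplify)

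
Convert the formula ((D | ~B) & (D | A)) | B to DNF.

D | (~B & A) | B

((D | ~B) & (D | A)) | B
≡ (D & D) | (D & A) | (~B & D) | (~B & A) | B   [distribute & over |]
≡ D | (~B & A) | B   [simplify]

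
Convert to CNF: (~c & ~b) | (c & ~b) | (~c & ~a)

(~c | ~b) & (~b | ~a)

(~c & ~b) | (c & ~b) | (~c & ~a)
⇔ (~c | c | ~c) & (~c | c | ~a) & (~c | ~b | ~c) & (~c | ~b | ~a) & (~b | c | ~c) & (~b | c | ~a) & (~b | ~b | ~c) & (~b | ~b | ~a)   (distribute | over &)
⇔ (~c | ~b) & (~b | ~a)   (simplify)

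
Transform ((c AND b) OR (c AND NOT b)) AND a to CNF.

c AND a

((c AND b) OR (c AND NOT b)) AND a
≡ (c OR c) AND (c OR NOT b) AND (b OR c) AND (b OR NOT b) AND a
≡ c AND a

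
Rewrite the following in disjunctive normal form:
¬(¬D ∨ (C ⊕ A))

¬(¬D ∨ (C ⊕ A))
⇔ ¬(¬D ∨ (C ∧ ¬A) ∨ (¬C ∧ A))   [expand ⊕]
⇔ ¬¬D ∧ ¬(C ∧ ¬A) ∧ ¬(¬C ∧ A)   [De Morgan]
⇔ D ∧ ¬(C ∧ ¬A) ∧ ¬(¬C ∧ A)   [double negation]
⇔ D ∧ (¬C ∨ ¬¬A) ∧ ¬(¬C ∧ A)   [De Morgan]
⇔ D ∧ (¬C ∨ A) ∧ ¬(¬C ∧ A)   [double negation]
⇔ D ∧ (¬C ∨ A) ∧ (¬¬C ∨ ¬A)   [De Morgan]
⇔ D ∧ (¬C ∨ A) ∧ (C ∨ ¬A)   [double negation]
⇔ (D ∧ ¬C ∧ C) ∨ (D ∧ ¬C ∧ ¬A) ∨ (D ∧ A ∧ C) ∨ (D ∧ A ∧ ¬A)   [distribute ∧ over ∨]
⇔ (D ∧ ¬C ∧ ¬A) ∨ (D ∧ A ∧ C)   [simplify]

(D ∧ ¬C ∧ ¬A) ∨ (D ∧ A ∧ C)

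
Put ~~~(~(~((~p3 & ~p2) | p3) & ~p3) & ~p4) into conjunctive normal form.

(p3 | p2 | p4) & (~p3 | p4)

~~~(~(~((~p3 & ~p2) | p3) & ~p3) & ~p4)
≡ ~(~(~((~p3 & ~p2) | p3) & ~p3) & ~p4)
≡ ~~(~((~p3 & ~p2) | p3) & ~p3) | ~~p4
≡ (~((~p3 & ~p2) | p3) & ~p3) | ~~p4
≡ (~(~p3 & ~p2) & ~p3 & ~p3) | ~~p4
≡ ((~~p3 | ~~p2) & ~p3 & ~p3) | ~~p4
≡ ((p3 | ~~p2) & ~p3 & ~p3) | ~~p4
≡ ((p3 | p2) & ~p3 & ~p3) | ~~p4
≡ ((p3 | p2) & ~p3 & ~p3) | p4
≡ (p3 | p2 | p4) & (~p3 | p4) & (~p3 | p4)
≡ (p3 | p2 | p4) & (~p3 | p4)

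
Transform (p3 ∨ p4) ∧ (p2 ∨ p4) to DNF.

(p3 ∨ p4) ∧ (p2 ∨ p4)
≡ (p3 ∧ p2) ∨ (p3 ∧ p4) ∨ (p4 ∧ p2) ∨ (p4 ∧ p4)   [distribute ∧ over ∨]
≡ (p3 ∧ p2) ∨ p4   [simplify]

(p3 ∧ p2) ∨ p4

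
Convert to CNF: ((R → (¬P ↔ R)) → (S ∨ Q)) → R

(¬S ∨ R) ∧ (¬Q ∨ R)

((R → (¬P ↔ R)) → (S ∨ Q)) → R
= ¬((R → (¬P ↔ R)) → (S ∨ Q)) ∨ R   [eliminate →]
= ¬(¬(R → (¬P ↔ R)) ∨ S ∨ Q) ∨ R   [eliminate →]
= ¬(¬(¬R ∨ (¬P ↔ R)) ∨ S ∨ Q) ∨ R   [eliminate →]
= ¬(¬(¬R ∨ ((¬P → R) ∧ (R → ¬P))) ∨ S ∨ Q) ∨ R   [eliminate ↔]
= ¬(¬(¬R ∨ ((¬¬P ∨ R) ∧ (R → ¬P))) ∨ S ∨ Q) ∨ R   [eliminate →]
= ¬(¬(¬R ∨ ((¬¬P ∨ R) ∧ (¬R ∨ ¬P))) ∨ S ∨ Q) ∨ R   [eliminate →]
= (¬¬(¬R ∨ ((¬¬P ∨ R) ∧ (¬R ∨ ¬P))) ∧ ¬S ∧ ¬Q) ∨ R   [De Morgan]
= ((¬R ∨ ((¬¬P ∨ R) ∧ (¬R ∨ ¬P))) ∧ ¬S ∧ ¬Q) ∨ R   [double negation]
= ((¬R ∨ ((P ∨ R) ∧ (¬R ∨ ¬P))) ∧ ¬S ∧ ¬Q) ∨ R   [double negation]
= (¬R ∨ P ∨ R ∨ R) ∧ (¬R ∨ ¬R ∨ ¬P ∨ R) ∧ (¬S ∨ R) ∧ (¬Q ∨ R)   [distribute ∨ over ∧]
= (¬S ∨ R) ∧ (¬Q ∨ R)   [simplify]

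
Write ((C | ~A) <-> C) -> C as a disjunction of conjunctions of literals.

((C | ~A) <-> C) -> C
≡ ~((C | ~A) <-> C) | C   [eliminate ->]
≡ ~(((C | ~A) -> C) & (C -> (C | ~A))) | C   [eliminate <->]
≡ ~((~(C | ~A) | C) & (C -> (C | ~A))) | C   [eliminate ->]
≡ ~((~(C | ~A) | C) & (~C | C | ~A)) | C   [eliminate ->]
≡ ~(~(C | ~A) | C) | ~(~C | C | ~A) | C   [De Morgan]
≡ (~~(C | ~A) & ~C) | ~(~C | C | ~A) | C   [De Morgan]
≡ ((C | ~A) & ~C) | ~(~C | C | ~A) | C   [double negation]
≡ ((C | ~A) & ~C) | (~~C & ~C & ~~A) | C   [De Morgan]
≡ ((C | ~A) & ~C) | (C & ~C & ~~A) | C   [double negation]
≡ ((C | ~A) & ~C) | (C & ~C & A) | C   [double negation]
≡ (C & ~C) | (~A & ~C) | (C & ~C & A) | C   [distribute & over |]
≡ (~A & ~C) | C   [simplify]

(~A & ~C) | C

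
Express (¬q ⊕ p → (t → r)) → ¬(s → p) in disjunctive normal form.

(¬q ⊕ p → (t → r)) → ¬(s → p)
= ¬(¬q ⊕ p → (t → r)) ∨ ¬(s → p)   — eliminate →
= ¬(¬(¬q ⊕ p) ∨ (t → r)) ∨ ¬(s → p)   — eliminate →
= ¬(¬(¬q ∧ ¬p ∨ ¬¬q ∧ p) ∨ (t → r)) ∨ ¬(s → p)   — expand ⊕
= ¬(¬(¬q ∧ ¬p ∨ ¬¬q ∧ p) ∨ ¬t ∨ r) ∨ ¬(s → p)   — eliminate →
= ¬(¬(¬q ∧ ¬p ∨ ¬¬q ∧ p) ∨ ¬t ∨ r) ∨ ¬(¬s ∨ p)   — eliminate →
= ¬¬(¬q ∧ ¬p ∨ ¬¬q ∧ p) ∧ ¬¬t ∧ ¬r ∨ ¬(¬s ∨ p)   — De Morgan
= (¬q ∧ ¬p ∨ ¬¬q ∧ p) ∧ ¬¬t ∧ ¬r ∨ ¬(¬s ∨ p)   — double negation
= (¬q ∧ ¬p ∨ q ∧ p) ∧ ¬¬t ∧ ¬r ∨ ¬(¬s ∨ p)   — double negation
= (¬q ∧ ¬p ∨ q ∧ p) ∧ t ∧ ¬r ∨ ¬(¬s ∨ p)   — double negation
= (¬q ∧ ¬p ∨ q ∧ p) ∧ t ∧ ¬r ∨ ¬¬s ∧ ¬p   — De Morgan
= (¬q ∧ ¬p ∨ q ∧ p) ∧ t ∧ ¬r ∨ s ∧ ¬p   — double negation
= ¬q ∧ ¬p ∧ t ∧ ¬r ∨ q ∧ p ∧ t ∧ ¬r ∨ s ∧ ¬p   — distribute ∧ over ∨

¬q ∧ ¬p ∧ t ∧ ¬r ∨ q ∧ p ∧ t ∧ ¬r ∨ s ∧ ¬p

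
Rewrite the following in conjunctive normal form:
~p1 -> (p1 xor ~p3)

p1 | ~p3

~p1 -> (p1 xor ~p3)
⇔ ~~p1 | (p1 xor ~p3)
⇔ ~~p1 | ((p1 | ~p3) & ~(p1 & ~p3))
⇔ p1 | ((p1 | ~p3) & ~(p1 & ~p3))
⇔ p1 | ((p1 | ~p3) & (~p1 | ~~p3))
⇔ p1 | ((p1 | ~p3) & (~p1 | p3))
⇔ (p1 | p1 | ~p3) & (p1 | ~p1 | p3)
⇔ p1 | ~p3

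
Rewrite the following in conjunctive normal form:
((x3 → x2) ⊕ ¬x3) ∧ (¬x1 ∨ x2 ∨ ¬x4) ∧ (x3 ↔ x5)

((x3 → x2) ⊕ ¬x3) ∧ (¬x1 ∨ x2 ∨ ¬x4) ∧ (x3 ↔ x5)
⇔ ((x3 → x2) ∨ ¬x3) ∧ ¬((x3 → x2) ∧ ¬x3) ∧ (¬x1 ∨ x2 ∨ ¬x4) ∧ (x3 ↔ x5)   — expand ⊕
⇔ (¬x3 ∨ x2 ∨ ¬x3) ∧ ¬((x3 → x2) ∧ ¬x3) ∧ (¬x1 ∨ x2 ∨ ¬x4) ∧ (x3 ↔ x5)   — eliminate →
⇔ (¬x3 ∨ x2 ∨ ¬x3) ∧ ¬((¬x3 ∨ x2) ∧ ¬x3) ∧ (¬x1 ∨ x2 ∨ ¬x4) ∧ (x3 ↔ x5)   — eliminate →
⇔ (¬x3 ∨ x2 ∨ ¬x3) ∧ ¬((¬x3 ∨ x2) ∧ ¬x3) ∧ (¬x1 ∨ x2 ∨ ¬x4) ∧ (x3 → x5) ∧ (x5 → x3)   — eliminate ↔
⇔ (¬x3 ∨ x2 ∨ ¬x3) ∧ ¬((¬x3 ∨ x2) ∧ ¬x3) ∧ (¬x1 ∨ x2 ∨ ¬x4) ∧ (¬x3 ∨ x5) ∧ (x5 → x3)   — eliminate →
⇔ (¬x3 ∨ x2 ∨ ¬x3) ∧ ¬((¬x3 ∨ x2) ∧ ¬x3) ∧ (¬x1 ∨ x2 ∨ ¬x4) ∧ (¬x3 ∨ x5) ∧ (¬x5 ∨ x3)   — eliminate →
⇔ (¬x3 ∨ x2 ∨ ¬x3) ∧ (¬(¬x3 ∨ x2) ∨ ¬¬x3) ∧ (¬x1 ∨ x2 ∨ ¬x4) ∧ (¬x3 ∨ x5) ∧ (¬x5 ∨ x3)   — De Morgan
⇔ (¬x3 ∨ x2 ∨ ¬x3) ∧ ((¬¬x3 ∧ ¬x2) ∨ ¬¬x3) ∧ (¬x1 ∨ x2 ∨ ¬x4) ∧ (¬x3 ∨ x5) ∧ (¬x5 ∨ x3)   — De Morgan
⇔ (¬x3 ∨ x2 ∨ ¬x3) ∧ ((x3 ∧ ¬x2) ∨ ¬¬x3) ∧ (¬x1 ∨ x2 ∨ ¬x4) ∧ (¬x3 ∨ x5) ∧ (¬x5 ∨ x3)   — double negation
⇔ (¬x3 ∨ x2 ∨ ¬x3) ∧ ((x3 ∧ ¬x2) ∨ x3) ∧ (¬x1 ∨ x2 ∨ ¬x4) ∧ (¬x3 ∨ x5) ∧ (¬x5 ∨ x3)   — double negation
⇔ (¬x3 ∨ x2 ∨ ¬x3) ∧ (x3 ∨ x3) ∧ (¬x2 ∨ x3) ∧ (¬x1 ∨ x2 ∨ ¬x4) ∧ (¬x3 ∨ x5) ∧ (¬x5 ∨ x3)   — distribute ∨ over ∧
⇔ (¬x3 ∨ x2) ∧ x3 ∧ (¬x1 ∨ x2 ∨ ¬x4) ∧ (¬x3 ∨ x5)   — simplify

(¬x3 ∨ x2) ∧ x3 ∧ (¬x1 ∨ x2 ∨ ¬x4) ∧ (¬x3 ∨ x5)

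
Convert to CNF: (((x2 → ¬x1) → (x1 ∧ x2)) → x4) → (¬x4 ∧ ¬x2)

(x1 ∨ ¬x2) ∧ ¬x4

(((x2 → ¬x1) → (x1 ∧ x2)) → x4) → (¬x4 ∧ ¬x2)
= ¬(((x2 → ¬x1) → (x1 ∧ x2)) → x4) ∨ (¬x4 ∧ ¬x2)   [eliminate →]
= ¬(¬((x2 → ¬x1) → (x1 ∧ x2)) ∨ x4) ∨ (¬x4 ∧ ¬x2)   [eliminate →]
= ¬(¬(¬(x2 → ¬x1) ∨ (x1 ∧ x2)) ∨ x4) ∨ (¬x4 ∧ ¬x2)   [eliminate →]
= ¬(¬(¬(¬x2 ∨ ¬x1) ∨ (x1 ∧ x2)) ∨ x4) ∨ (¬x4 ∧ ¬x2)   [eliminate →]
= (¬¬(¬(¬x2 ∨ ¬x1) ∨ (x1 ∧ x2)) ∧ ¬x4) ∨ (¬x4 ∧ ¬x2)   [De Morgan]
= ((¬(¬x2 ∨ ¬x1) ∨ (x1 ∧ x2)) ∧ ¬x4) ∨ (¬x4 ∧ ¬x2)   [double negation]
= (((¬¬x2 ∧ ¬¬x1) ∨ (x1 ∧ x2)) ∧ ¬x4) ∨ (¬x4 ∧ ¬x2)   [De Morgan]
= (((x2 ∧ ¬¬x1) ∨ (x1 ∧ x2)) ∧ ¬x4) ∨ (¬x4 ∧ ¬x2)   [double negation]
= (((x2 ∧ x1) ∨ (x1 ∧ x2)) ∧ ¬x4) ∨ (¬x4 ∧ ¬x2)   [double negation]
= (x2 ∨ x1 ∨ ¬x4) ∧ (x2 ∨ x1 ∨ ¬x2) ∧ (x2 ∨ x2 ∨ ¬x4) ∧ (x2 ∨ x2 ∨ ¬x2) ∧ (x1 ∨ x1 ∨ ¬x4) ∧ (x1 ∨ x1 ∨ ¬x2) ∧ (x1 ∨ x2 ∨ ¬x4) ∧ (x1 ∨ x2 ∨ ¬x2) ∧ (¬x4 ∨ ¬x4) ∧ (¬x4 ∨ ¬x2)   [distribute ∨ over ∧]
= (x1 ∨ ¬x2) ∧ ¬x4   [simplify]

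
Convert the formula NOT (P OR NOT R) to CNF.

NOT (P OR NOT R)
≡ NOT P AND NOT NOT R   (De Morgan)
≡ NOT P AND R   (double negation)

NOT P AND R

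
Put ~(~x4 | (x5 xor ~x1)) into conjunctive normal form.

x4 & (~x5 | ~x1) & (x1 | x5)

~(~x4 | (x5 xor ~x1))
⇔ ~(~x4 | ((x5 | ~x1) & ~(x5 & ~x1)))   — expand xor
⇔ ~~x4 & ~((x5 | ~x1) & ~(x5 & ~x1))   — De Morgan
⇔ x4 & ~((x5 | ~x1) & ~(x5 & ~x1))   — double negation
⇔ x4 & (~(x5 | ~x1) | ~~(x5 & ~x1))   — De Morgan
⇔ x4 & ((~x5 & ~~x1) | ~~(x5 & ~x1))   — De Morgan
⇔ x4 & ((~x5 & x1) | ~~(x5 & ~x1))   — double negation
⇔ x4 & ((~x5 & x1) | (x5 & ~x1))   — double negation
⇔ x4 & (~x5 | x5) & (~x5 | ~x1) & (x1 | x5) & (x1 | ~x1)   — distribute | over &
⇔ x4 & (~x5 | ~x1) & (x1 | x5)   — simplify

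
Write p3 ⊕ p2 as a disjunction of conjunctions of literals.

p3 ⊕ p2
≡ (p3 ∧ ¬p2) ∨ (¬p3 ∧ p2)   — expand ⊕

(p3 ∧ ¬p2) ∨ (¬p3 ∧ p2)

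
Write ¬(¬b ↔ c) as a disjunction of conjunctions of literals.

¬(¬b ↔ c)
≡ ¬((¬b → c) ∧ (c → ¬b))
≡ ¬((¬¬b ∨ c) ∧ (c → ¬b))
≡ ¬((¬¬b ∨ c) ∧ (¬c ∨ ¬b))
≡ ¬(¬¬b ∨ c) ∨ ¬(¬c ∨ ¬b)
≡ (¬¬¬b ∧ ¬c) ∨ ¬(¬c ∨ ¬b)
≡ (¬b ∧ ¬c) ∨ ¬(¬c ∨ ¬b)
≡ (¬b ∧ ¬c) ∨ (¬¬c ∧ ¬¬b)
≡ (¬b ∧ ¬c) ∨ (c ∧ ¬¬b)
≡ (¬b ∧ ¬c) ∨ (c ∧ b)

(¬b ∧ ¬c) ∨ (c ∧ b)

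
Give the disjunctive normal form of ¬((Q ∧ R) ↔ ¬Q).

¬((Q ∧ R) ↔ ¬Q)
≡ ¬(((Q ∧ R) → ¬Q) ∧ (¬Q → (Q ∧ R)))
≡ ¬((¬(Q ∧ R) ∨ ¬Q) ∧ (¬Q → (Q ∧ R)))
≡ ¬((¬(Q ∧ R) ∨ ¬Q) ∧ (¬¬Q ∨ (Q ∧ R)))
≡ ¬(¬(Q ∧ R) ∨ ¬Q) ∨ ¬(¬¬Q ∨ (Q ∧ R))
≡ (¬¬(Q ∧ R) ∧ ¬¬Q) ∨ ¬(¬¬Q ∨ (Q ∧ R))
≡ (Q ∧ R ∧ ¬¬Q) ∨ ¬(¬¬Q ∨ (Q ∧ R))
≡ (Q ∧ R ∧ Q) ∨ ¬(¬¬Q ∨ (Q ∧ R))
≡ (Q ∧ R ∧ Q) ∨ (¬¬¬Q ∧ ¬(Q ∧ R))
≡ (Q ∧ R ∧ Q) ∨ (¬Q ∧ ¬(Q ∧ R))
≡ (Q ∧ R ∧ Q) ∨ (¬Q ∧ (¬Q ∨ ¬R))
≡ (Q ∧ R ∧ Q) ∨ (¬Q ∧ ¬Q) ∨ (¬Q ∧ ¬R)
≡ (Q ∧ R) ∨ ¬Q

(Q ∧ R) ∨ ¬Q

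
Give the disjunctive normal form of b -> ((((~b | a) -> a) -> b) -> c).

b -> ((((~b | a) -> a) -> b) -> c)
= ~b | ((((~b | a) -> a) -> b) -> c)   — eliminate ->
= ~b | ~(((~b | a) -> a) -> b) | c   — eliminate ->
= ~b | ~(~((~b | a) -> a) | b) | c   — eliminate ->
= ~b | ~(~(~(~b | a) | a) | b) | c   — eliminate ->
= ~b | (~~(~(~b | a) | a) & ~b) | c   — De Morgan
= ~b | ((~(~b | a) | a) & ~b) | c   — double negation
= ~b | (((~~b & ~a) | a) & ~b) | c   — De Morgan
= ~b | (((b & ~a) | a) & ~b) | c   — double negation
= ~b | (b & ~a & ~b) | (a & ~b) | c   — distribute & over |
= ~b | c   — simplify

~b | c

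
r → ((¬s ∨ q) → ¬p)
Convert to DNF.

¬r ∨ (s ∧ ¬q) ∨ ¬p

r → ((¬s ∨ q) → ¬p)
≡ ¬r ∨ ((¬s ∨ q) → ¬p)   — eliminate →
≡ ¬r ∨ ¬(¬s ∨ q) ∨ ¬p   — eliminate →
≡ ¬r ∨ (¬¬s ∧ ¬q) ∨ ¬p   — De Morgan
≡ ¬r ∨ (s ∧ ¬q) ∨ ¬p   — double negation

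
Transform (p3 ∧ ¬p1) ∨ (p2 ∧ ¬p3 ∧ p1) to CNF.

(p3 ∧ ¬p1) ∨ (p2 ∧ ¬p3 ∧ p1)
≡ (p3 ∨ p2) ∧ (p3 ∨ ¬p3) ∧ (p3 ∨ p1) ∧ (¬p1 ∨ p2) ∧ (¬p1 ∨ ¬p3) ∧ (¬p1 ∨ p1)   [distribute ∨ over ∧]
≡ (p3 ∨ p2) ∧ (p3 ∨ p1) ∧ (¬p1 ∨ p2) ∧ (¬p1 ∨ ¬p3)   [simplify]

(p3 ∨ p2) ∧ (p3 ∨ p1) ∧ (¬p1 ∨ p2) ∧ (¬p1 ∨ ¬p3)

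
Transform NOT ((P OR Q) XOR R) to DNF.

(NOT P AND NOT Q AND NOT R) OR (R AND P) OR (R AND Q)

NOT ((P OR Q) XOR R)
≡ NOT (((P OR Q) AND NOT R) OR (NOT (P OR Q) AND R))   [expand XOR]
≡ NOT ((P OR Q) AND NOT R) AND NOT (NOT (P OR Q) AND R)   [De Morgan]
≡ (NOT (P OR Q) OR NOT NOT R) AND NOT (NOT (P OR Q) AND R)   [De Morgan]
≡ ((NOT P AND NOT Q) OR NOT NOT R) AND NOT (NOT (P OR Q) AND R)   [De Morgan]
≡ ((NOT P AND NOT Q) OR R) AND NOT (NOT (P OR Q) AND R)   [double negation]
≡ ((NOT P AND NOT Q) OR R) AND (NOT NOT (P OR Q) OR NOT R)   [De Morgan]
≡ ((NOT P AND NOT Q) OR R) AND (P OR Q OR NOT R)   [double negation]
≡ (NOT P AND NOT Q AND P) OR (NOT P AND NOT Q AND Q) OR (NOT P AND NOT Q AND NOT R) OR (R AND P) OR (R AND Q) OR (R AND NOT R)   [distribute AND over OR]
≡ (NOT P AND NOT Q AND NOT R) OR (R AND P) OR (R AND Q)   [simplify]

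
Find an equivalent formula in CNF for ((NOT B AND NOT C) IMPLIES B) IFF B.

NOT C OR B

((NOT B AND NOT C) IMPLIES B) IFF B
≡ (((NOT B AND NOT C) IMPLIES B) IMPLIES B) AND (B IMPLIES ((NOT B AND NOT C) IMPLIES B))   (eliminate IFF)
≡ (NOT ((NOT B AND NOT C) IMPLIES B) OR B) AND (B IMPLIES ((NOT B AND NOT C) IMPLIES B))   (eliminate IMPLIES)
≡ (NOT (NOT (NOT B AND NOT C) OR B) OR B) AND (B IMPLIES ((NOT B AND NOT C) IMPLIES B))   (eliminate IMPLIES)
≡ (NOT (NOT (NOT B AND NOT C) OR B) OR B) AND (NOT B OR ((NOT B AND NOT C) IMPLIES B))   (eliminate IMPLIES)
≡ (NOT (NOT (NOT B AND NOT C) OR B) OR B) AND (NOT B OR NOT (NOT B AND NOT C) OR B)   (eliminate IMPLIES)
≡ ((NOT NOT (NOT B AND NOT C) AND NOT B) OR B) AND (NOT B OR NOT (NOT B AND NOT C) OR B)   (De Morgan)
≡ ((NOT B AND NOT C AND NOT B) OR B) AND (NOT B OR NOT (NOT B AND NOT C) OR B)   (double negation)
≡ ((NOT B AND NOT C AND NOT B) OR B) AND (NOT B OR NOT NOT B OR NOT NOT C OR B)   (De Morgan)
≡ ((NOT B AND NOT C AND NOT B) OR B) AND (NOT B OR B OR NOT NOT C OR B)   (double negation)
≡ ((NOT B AND NOT C AND NOT B) OR B) AND (NOT B OR B OR C OR B)   (double negation)
≡ (NOT B OR B) AND (NOT C OR B) AND (NOT B OR B) AND (NOT B OR B OR C OR B)   (distribute OR over AND)
≡ NOT C OR B   (simplify)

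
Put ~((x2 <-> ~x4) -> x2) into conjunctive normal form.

(x4 | x2) & ~x2

~((x2 <-> ~x4) -> x2)
⇔ ~(~(x2 <-> ~x4) | x2)   [eliminate ->]
⇔ ~(~((x2 -> ~x4) & (~x4 -> x2)) | x2)   [eliminate <->]
⇔ ~(~((~x2 | ~x4) & (~x4 -> x2)) | x2)   [eliminate ->]
⇔ ~(~((~x2 | ~x4) & (~~x4 | x2)) | x2)   [eliminate ->]
⇔ ~~((~x2 | ~x4) & (~~x4 | x2)) & ~x2   [De Morgan]
⇔ (~x2 | ~x4) & (~~x4 | x2) & ~x2   [double negation]
⇔ (~x2 | ~x4) & (x4 | x2) & ~x2   [double negation]
⇔ (x4 | x2) & ~x2   [simplify]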